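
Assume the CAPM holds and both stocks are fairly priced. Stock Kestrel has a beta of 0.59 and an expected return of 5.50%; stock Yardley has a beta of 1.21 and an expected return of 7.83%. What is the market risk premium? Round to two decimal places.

Both satisfy E(R) = R_f + β·MRP, so the slope of the SML is
MRP = (7.83% − 5.50%) / (1.21 − 0.59) = 2.33% / 0.62 = 3.7581%

3.76%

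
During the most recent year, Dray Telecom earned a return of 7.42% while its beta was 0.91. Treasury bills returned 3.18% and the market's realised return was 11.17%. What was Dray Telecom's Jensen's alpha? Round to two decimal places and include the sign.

Market excess return = 11.17% − 3.18% = 7.99%
CAPM benchmark = R_f + β(R_m − R_f) = 3.18% + 0.91 × 7.99% = 10.4509%
α = actual − benchmark = 7.42% − 10.4509% = -3.03%

-3.03%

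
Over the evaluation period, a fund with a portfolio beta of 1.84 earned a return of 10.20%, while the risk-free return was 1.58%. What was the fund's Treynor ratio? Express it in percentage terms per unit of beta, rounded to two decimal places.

4.68%

Treynor = (R_P − R_f) / β_P = (10.20% − 1.58%) / 1.8400 = 8.62% / 1.8400 = 4.68%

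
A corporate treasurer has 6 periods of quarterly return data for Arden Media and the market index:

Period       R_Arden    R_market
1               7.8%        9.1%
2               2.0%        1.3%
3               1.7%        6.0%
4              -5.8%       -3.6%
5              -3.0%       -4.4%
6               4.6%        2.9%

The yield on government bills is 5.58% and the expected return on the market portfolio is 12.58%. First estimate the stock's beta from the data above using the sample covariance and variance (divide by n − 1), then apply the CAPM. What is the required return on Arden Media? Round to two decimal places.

Mean R_i = (7.8 + 2.0 + 1.7 − 5.8 − 3.0 + 4.6) / 6 = 1.2167%
Mean R_m = (9.1 + 1.3 + 6.0 − 3.6 − 4.4 + 2.9) / 6 = 1.8833%
Σ(R_i − R̄_i)(R_m − R̄_m) = 117.4517  ⇒  Cov = 117.4517 / 5 = 23.4903
Σ(R_m − R̄_m)² = 139.9483  ⇒  Var(R_m) = 139.9483 / 5 = 27.9897
β = Cov / Var(R_m) = 23.4903 / 27.9897 = 0.8392
MRP = 12.58% − 5.58% = 7.00%
E(R) = R_f + β × MRP = 5.58% + 0.8392 × 7.00% = 11.45%

11.45%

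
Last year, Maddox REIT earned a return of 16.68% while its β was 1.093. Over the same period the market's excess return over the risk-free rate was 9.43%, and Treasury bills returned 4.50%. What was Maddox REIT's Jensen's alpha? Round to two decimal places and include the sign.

+1.87%

CAPM benchmark = R_f + β(R_m − R_f) = 4.50% + 1.093 × 9.43% = 14.80699%
α = actual − benchmark = 16.68% − 14.80699% = +1.87%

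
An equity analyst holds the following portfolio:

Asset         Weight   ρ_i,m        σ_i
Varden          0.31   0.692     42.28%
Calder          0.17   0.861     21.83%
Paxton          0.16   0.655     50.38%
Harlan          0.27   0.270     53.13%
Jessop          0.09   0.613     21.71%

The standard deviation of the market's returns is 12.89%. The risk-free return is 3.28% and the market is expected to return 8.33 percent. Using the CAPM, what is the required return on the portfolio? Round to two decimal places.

β_Varden = 0.692 × 42.28% / 12.89% = 2.2698
β_Calder = 0.861 × 21.83% / 12.89% = 1.4582
β_Paxton = 0.655 × 50.38% / 12.89% = 2.5600
β_Harlan = 0.270 × 53.13% / 12.89% = 1.1129
β_Jessop = 0.613 × 21.71% / 12.89% = 1.0324
β_P = Σ w_i β_i = 0.31×2.2698 + 0.17×1.4582 + 0.16×2.5600 + 0.27×1.1129 + 0.09×1.0324 = 1.7545
MRP = 8.33% − 3.28% = 5.05%
E(R_P) = R_f + β_P × MRP = 3.28% + 1.7545 × 5.05% = 12.14%

12.14%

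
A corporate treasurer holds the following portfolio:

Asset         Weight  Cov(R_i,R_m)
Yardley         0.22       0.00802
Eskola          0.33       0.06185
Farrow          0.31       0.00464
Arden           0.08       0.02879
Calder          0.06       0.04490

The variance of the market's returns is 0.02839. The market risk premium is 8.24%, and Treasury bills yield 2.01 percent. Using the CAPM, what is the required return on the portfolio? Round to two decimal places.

10.31%

β_Yardley = 0.00802 / 0.02839 = 0.2825
β_Eskola = 0.06185 / 0.02839 = 2.1786
β_Farrow = 0.00464 / 0.02839 = 0.1634
β_Arden = 0.02879 / 0.02839 = 1.0141
β_Calder = 0.04490 / 0.02839 = 1.5815
β_P = Σ w_i β_i = 0.22×0.2825 + 0.33×2.1786 + 0.31×0.1634 + 0.08×1.0141 + 0.06×1.5815 = 1.0078
E(R_P) = R_f + β_P × MRP = 2.01% + 1.0078 × 8.24% = 10.31%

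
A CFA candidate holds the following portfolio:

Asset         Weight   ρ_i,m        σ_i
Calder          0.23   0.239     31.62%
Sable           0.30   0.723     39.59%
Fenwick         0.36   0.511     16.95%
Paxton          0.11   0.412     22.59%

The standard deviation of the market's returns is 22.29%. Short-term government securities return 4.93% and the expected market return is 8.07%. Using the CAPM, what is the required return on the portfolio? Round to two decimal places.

β_Calder = 0.239 × 31.62% / 22.29% = 0.3390
β_Sable = 0.723 × 39.59% / 22.29% = 1.2841
β_Fenwick = 0.511 × 16.95% / 22.29% = 0.3886
β_Paxton = 0.412 × 22.59% / 22.29% = 0.4175
β_P = Σ w_i β_i = 0.23×0.3390 + 0.30×1.2841 + 0.36×0.3886 + 0.11×0.4175 = 0.6490
MRP = 8.07% − 4.93% = 3.14%
E(R_P) = R_f + β_P × MRP = 4.93% + 0.6490 × 3.14% = 6.97%

6.97%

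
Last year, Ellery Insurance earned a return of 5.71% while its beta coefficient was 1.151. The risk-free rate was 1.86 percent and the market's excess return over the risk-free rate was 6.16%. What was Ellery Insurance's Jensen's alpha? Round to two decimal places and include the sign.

CAPM benchmark = R_f + β(R_m − R_f) = 1.86% + 1.151 × 6.16% = 8.95016%
α = actual − benchmark = 5.71% − 8.95016% = -3.24%

-3.24%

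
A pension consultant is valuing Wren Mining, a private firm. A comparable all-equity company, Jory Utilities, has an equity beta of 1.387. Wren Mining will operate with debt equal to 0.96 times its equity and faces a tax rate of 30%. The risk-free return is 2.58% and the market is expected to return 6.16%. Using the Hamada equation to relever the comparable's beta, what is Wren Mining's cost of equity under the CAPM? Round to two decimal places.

β_L = β_U × [1 + (1 − t)(D/E)] = 1.387 × [1 + (1 − 0.30) × 0.96]
    = 1.387 × [1 + 0.70 × 0.96] = 1.387 × 1.6720 = 2.3191
MRP = 6.16% − 2.58% = 3.58%
E(R) = R_f + β_L × MRP = 2.58% + 2.3191 × 3.58% = 10.88%

10.88%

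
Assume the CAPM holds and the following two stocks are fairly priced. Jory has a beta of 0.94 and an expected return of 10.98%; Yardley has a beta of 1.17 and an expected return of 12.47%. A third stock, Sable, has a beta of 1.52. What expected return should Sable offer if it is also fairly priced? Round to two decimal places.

14.74%

MRP (SML slope) = (12.47% − 10.98%) / (1.17 − 0.94) = 1.49% / 0.23 = 6.4783%
R_f (intercept) = 10.98% − 0.94 × 6.4783% = 4.8904%
E(R_Sable) = R_f + β × MRP = 4.8904% + 1.52 × 6.4783% = 14.74%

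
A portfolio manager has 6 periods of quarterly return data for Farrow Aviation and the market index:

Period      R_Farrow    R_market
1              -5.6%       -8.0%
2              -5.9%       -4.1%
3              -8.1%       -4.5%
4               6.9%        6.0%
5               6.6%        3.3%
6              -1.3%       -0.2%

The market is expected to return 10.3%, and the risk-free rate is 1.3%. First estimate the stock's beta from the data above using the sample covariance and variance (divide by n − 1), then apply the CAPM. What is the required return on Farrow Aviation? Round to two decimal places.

Mean R_i = (-5.6 − 5.9 − 8.1 + 6.9 + 6.6 − 1.3) / 6 = -1.2333%
Mean R_m = (-8.0 − 4.1 − 4.5 + 6.0 + 3.3 − 0.2) / 6 = -1.2500%
Σ(R_i − R̄_i)(R_m − R̄_m) = 159.6300  ⇒  Cov = 159.6300 / 5 = 31.9260
Σ(R_m − R̄_m)² = 138.6150  ⇒  Var(R_m) = 138.6150 / 5 = 27.7230
β = Cov / Var(R_m) = 31.9260 / 27.7230 = 1.1516
MRP = 10.3% − 1.3% = 9.00%
E(R) = R_f + β × MRP = 1.3% + 1.1516 × 9.0% = 11.66%

11.66%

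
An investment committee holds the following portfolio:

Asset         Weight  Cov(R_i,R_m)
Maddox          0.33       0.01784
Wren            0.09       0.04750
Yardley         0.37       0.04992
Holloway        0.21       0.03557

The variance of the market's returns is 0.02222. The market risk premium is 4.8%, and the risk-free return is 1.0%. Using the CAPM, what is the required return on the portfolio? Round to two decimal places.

β_Maddox = 0.01784 / 0.02222 = 0.8029
β_Wren = 0.04750 / 0.02222 = 2.1377
β_Yardley = 0.04992 / 0.02222 = 2.2466
β_Holloway = 0.03557 / 0.02222 = 1.6008
β_P = Σ w_i β_i = 0.33×0.8029 + 0.09×2.1377 + 0.37×2.2466 + 0.21×1.6008 = 1.6248
E(R_P) = R_f + β_P × MRP = 1.0% + 1.6248 × 4.8% = 8.80%

8.80%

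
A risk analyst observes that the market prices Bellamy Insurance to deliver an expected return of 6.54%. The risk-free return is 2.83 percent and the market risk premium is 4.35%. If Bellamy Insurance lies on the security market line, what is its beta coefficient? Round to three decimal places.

β = (E(R) − R_f) / MRP = (6.54% − 2.83%) / 4.35% = 3.71% / 4.35% = 0.853

0.853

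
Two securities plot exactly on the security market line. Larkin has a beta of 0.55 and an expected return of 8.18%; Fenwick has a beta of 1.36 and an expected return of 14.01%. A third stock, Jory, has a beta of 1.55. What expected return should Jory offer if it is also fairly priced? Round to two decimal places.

MRP (SML slope) = (14.01% − 8.18%) / (1.36 − 0.55) = 5.83% / 0.81 = 7.1975%
R_f (intercept) = 8.18% − 0.55 × 7.1975% = 4.2214%
E(R_Jory) = R_f + β × MRP = 4.2214% + 1.55 × 7.1975% = 15.38%

15.38%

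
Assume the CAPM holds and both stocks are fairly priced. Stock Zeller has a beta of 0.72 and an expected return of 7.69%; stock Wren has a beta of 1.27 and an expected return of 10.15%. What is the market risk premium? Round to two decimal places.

Both satisfy E(R) = R_f + β·MRP, so the slope of the SML is
MRP = (10.15% − 7.69%) / (1.27 − 0.72) = 2.46% / 0.55 = 4.4727%

4.47%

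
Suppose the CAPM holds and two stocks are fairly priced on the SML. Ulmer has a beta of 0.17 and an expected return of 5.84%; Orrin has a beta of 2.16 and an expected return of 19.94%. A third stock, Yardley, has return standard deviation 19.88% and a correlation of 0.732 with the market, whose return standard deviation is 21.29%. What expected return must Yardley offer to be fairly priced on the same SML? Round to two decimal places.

MRP = (19.94% − 5.84%) / (2.16 − 0.17) = 7.0854%
R_f = 5.84% − 0.17 × 7.0854% = 4.6355%
β_Yardley = ρ·σ_i/σ_m = 0.732 × 19.88 / 21.29 = 0.6835
E(R_Yardley) = R_f + β × MRP = 4.6355% + 0.6835 × 7.0854% = 9.48%

9.48%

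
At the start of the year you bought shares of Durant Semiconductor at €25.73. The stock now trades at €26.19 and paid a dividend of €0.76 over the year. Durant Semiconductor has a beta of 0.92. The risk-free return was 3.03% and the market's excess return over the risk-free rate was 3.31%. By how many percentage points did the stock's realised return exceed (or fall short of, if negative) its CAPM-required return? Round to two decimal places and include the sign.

-1.33%

Realised HPR = (P1 + D1 − P0) / P0 = (26.19 + 0.76 − 25.73) / 25.73 = 1.22 / 25.73 = 4.7415%
CAPM required = R_f + β·MRP = 3.03% + 0.92 × 3.31% = 6.0752%
α = realised − required = 4.7415% − 6.0752% = -1.33%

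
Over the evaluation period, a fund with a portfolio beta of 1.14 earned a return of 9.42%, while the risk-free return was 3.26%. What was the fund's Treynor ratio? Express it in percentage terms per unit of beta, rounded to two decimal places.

5.40%

Treynor = (R_P − R_f) / β_P = (9.42% − 3.26%) / 1.1400 = 6.16% / 1.1400 = 5.40%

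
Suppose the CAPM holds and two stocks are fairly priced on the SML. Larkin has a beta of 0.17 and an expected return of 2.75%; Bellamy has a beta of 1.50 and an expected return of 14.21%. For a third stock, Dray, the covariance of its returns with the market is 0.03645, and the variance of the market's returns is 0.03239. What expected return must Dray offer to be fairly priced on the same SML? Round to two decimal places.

10.98%

MRP = (14.21% − 2.75%) / (1.50 − 0.17) = 8.6165%
R_f = 2.75% − 0.17 × 8.6165% = 1.2852%
β_Dray = Cov / Var(R_m) = 0.03645 / 0.03239 = 1.1253
E(R_Dray) = R_f + β × MRP = 1.2852% + 1.1253 × 8.6165% = 10.98%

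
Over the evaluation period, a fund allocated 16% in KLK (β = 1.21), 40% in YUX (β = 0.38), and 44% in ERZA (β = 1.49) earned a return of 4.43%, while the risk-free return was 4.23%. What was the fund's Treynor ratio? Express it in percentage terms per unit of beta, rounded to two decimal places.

0.20%

β_P = 0.16×1.21 + 0.40×0.38 + 0.44×1.49 = 1.0012
Treynor = (R_P − R_f) / β_P = (4.43% − 4.23%) / 1.0012 = 0.20% / 1.0012 = 0.20%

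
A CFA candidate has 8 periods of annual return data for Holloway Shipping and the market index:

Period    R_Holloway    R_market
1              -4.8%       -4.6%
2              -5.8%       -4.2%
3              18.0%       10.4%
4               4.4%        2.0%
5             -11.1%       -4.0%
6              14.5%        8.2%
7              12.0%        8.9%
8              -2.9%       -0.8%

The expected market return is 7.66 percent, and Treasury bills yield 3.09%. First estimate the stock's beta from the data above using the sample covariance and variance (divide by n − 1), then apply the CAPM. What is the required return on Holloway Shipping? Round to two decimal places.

Mean R_i = (-4.8 − 5.8 + 18.0 + 4.4 − 11.1 + 14.5 + 12.0 − 2.9) / 8 = 3.0375%
Mean R_m = (-4.6 − 4.2 + 10.4 + 2.0 − 4.0 + 8.2 + 8.9 − 0.8) / 8 = 1.9875%
Σ(R_i − R̄_i)(R_m − R̄_m) = 466.5638  ⇒  Cov = 466.5638 / 7 = 66.6520
Σ(R_m − R̄_m)² = 282.4488  ⇒  Var(R_m) = 282.4488 / 7 = 40.3498
β = Cov / Var(R_m) = 66.6520 / 40.3498 = 1.6519
MRP = 7.66% − 3.09% = 4.57%
E(R) = R_f + β × MRP = 3.09% + 1.6519 × 4.57% = 10.64%

10.64%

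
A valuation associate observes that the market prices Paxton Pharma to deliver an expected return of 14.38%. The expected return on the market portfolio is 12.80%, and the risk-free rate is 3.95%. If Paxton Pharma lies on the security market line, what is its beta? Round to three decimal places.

1.179

MRP = 12.80% − 3.95% = 8.85%
β = (E(R) − R_f) / MRP = (14.38% − 3.95%) / 8.85% = 10.43% / 8.85% = 1.179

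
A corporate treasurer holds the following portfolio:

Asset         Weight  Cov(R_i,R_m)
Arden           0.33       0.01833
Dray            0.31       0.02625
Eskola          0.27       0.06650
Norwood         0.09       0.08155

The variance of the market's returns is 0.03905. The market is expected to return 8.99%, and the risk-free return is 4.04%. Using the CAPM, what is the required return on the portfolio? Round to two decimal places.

9.04%

β_Arden = 0.01833 / 0.03905 = 0.4694
β_Dray = 0.02625 / 0.03905 = 0.6722
β_Eskola = 0.06650 / 0.03905 = 1.7029
β_Norwood = 0.08155 / 0.03905 = 2.0883
β_P = Σ w_i β_i = 0.33×0.4694 + 0.31×0.6722 + 0.27×1.7029 + 0.09×2.0883 = 1.0110
MRP = 8.99% − 4.04% = 4.95%
E(R_P) = R_f + β_P × MRP = 4.04% + 1.0110 × 4.95% = 9.04%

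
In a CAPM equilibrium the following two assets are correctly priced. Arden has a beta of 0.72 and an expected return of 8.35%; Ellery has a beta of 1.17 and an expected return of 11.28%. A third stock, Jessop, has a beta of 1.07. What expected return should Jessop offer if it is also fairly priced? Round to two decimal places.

10.63%

MRP (SML slope) = (11.28% − 8.35%) / (1.17 − 0.72) = 2.93% / 0.45 = 6.5111%
R_f (intercept) = 8.35% − 0.72 × 6.5111% = 3.6620%
E(R_Jessop) = R_f + β × MRP = 3.6620% + 1.07 × 6.5111% = 10.63%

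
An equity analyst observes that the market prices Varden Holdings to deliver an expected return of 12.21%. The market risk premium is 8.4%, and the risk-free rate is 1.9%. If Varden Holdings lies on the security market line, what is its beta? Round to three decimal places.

β = (E(R) − R_f) / MRP = (12.21% − 1.9%) / 8.4% = 10.31% / 8.4% = 1.227

1.227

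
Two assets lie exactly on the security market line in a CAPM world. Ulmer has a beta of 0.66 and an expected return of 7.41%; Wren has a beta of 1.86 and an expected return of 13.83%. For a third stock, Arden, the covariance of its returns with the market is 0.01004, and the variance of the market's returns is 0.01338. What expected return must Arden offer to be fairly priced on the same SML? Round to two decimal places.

7.89%

MRP = (13.83% − 7.41%) / (1.86 − 0.66) = 5.3500%
R_f = 7.41% − 0.66 × 5.3500% = 3.8790%
β_Arden = Cov / Var(R_m) = 0.01004 / 0.01338 = 0.7504
E(R_Arden) = R_f + β × MRP = 3.8790% + 0.7504 × 5.3500% = 7.89%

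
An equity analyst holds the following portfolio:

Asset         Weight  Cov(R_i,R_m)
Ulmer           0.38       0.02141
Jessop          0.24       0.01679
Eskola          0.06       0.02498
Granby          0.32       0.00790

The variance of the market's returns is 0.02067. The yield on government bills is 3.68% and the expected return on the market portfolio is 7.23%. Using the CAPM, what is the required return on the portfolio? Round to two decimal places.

β_Ulmer = 0.02141 / 0.02067 = 1.0358
β_Jessop = 0.01679 / 0.02067 = 0.8123
β_Eskola = 0.02498 / 0.02067 = 1.2085
β_Granby = 0.00790 / 0.02067 = 0.3822
β_P = Σ w_i β_i = 0.38×1.0358 + 0.24×0.8123 + 0.06×1.2085 + 0.32×0.3822 = 0.7834
MRP = 7.23% − 3.68% = 3.55%
E(R_P) = R_f + β_P × MRP = 3.68% + 0.7834 × 3.55% = 6.46%

6.46%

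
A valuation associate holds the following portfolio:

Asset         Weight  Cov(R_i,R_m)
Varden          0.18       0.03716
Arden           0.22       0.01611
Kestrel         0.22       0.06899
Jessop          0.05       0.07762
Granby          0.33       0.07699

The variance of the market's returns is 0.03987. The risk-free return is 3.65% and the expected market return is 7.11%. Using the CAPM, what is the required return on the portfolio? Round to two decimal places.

β_Varden = 0.03716 / 0.03987 = 0.9320
β_Arden = 0.01611 / 0.03987 = 0.4041
β_Kestrel = 0.06899 / 0.03987 = 1.7304
β_Jessop = 0.07762 / 0.03987 = 1.9468
β_Granby = 0.07699 / 0.03987 = 1.9310
β_P = Σ w_i β_i = 0.18×0.9320 + 0.22×0.4041 + 0.22×1.7304 + 0.05×1.9468 + 0.33×1.9310 = 1.3719
MRP = 7.11% − 3.65% = 3.46%
E(R_P) = R_f + β_P × MRP = 3.65% + 1.3719 × 3.46% = 8.40%

8.40%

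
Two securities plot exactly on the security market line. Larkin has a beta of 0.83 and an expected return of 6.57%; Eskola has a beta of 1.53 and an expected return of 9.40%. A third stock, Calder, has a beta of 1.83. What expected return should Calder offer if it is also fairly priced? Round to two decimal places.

10.61%

MRP (SML slope) = (9.40% − 6.57%) / (1.53 − 0.83) = 2.83% / 0.70 = 4.0429%
R_f (intercept) = 6.57% − 0.83 × 4.0429% = 3.2144%
E(R_Calder) = R_f + β × MRP = 3.2144% + 1.83 × 4.0429% = 10.61%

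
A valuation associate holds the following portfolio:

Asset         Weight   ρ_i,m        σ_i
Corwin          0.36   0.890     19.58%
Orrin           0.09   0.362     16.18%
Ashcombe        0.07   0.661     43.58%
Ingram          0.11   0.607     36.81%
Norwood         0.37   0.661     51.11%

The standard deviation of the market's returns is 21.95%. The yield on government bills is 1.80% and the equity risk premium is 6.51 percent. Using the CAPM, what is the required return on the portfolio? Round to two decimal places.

8.85%

β_Corwin = 0.890 × 19.58% / 21.95% = 0.7939
β_Orrin = 0.362 × 16.18% / 21.95% = 0.2668
β_Ashcombe = 0.661 × 43.58% / 21.95% = 1.3124
β_Ingram = 0.607 × 36.81% / 21.95% = 1.0179
β_Norwood = 0.661 × 51.11% / 21.95% = 1.5391
β_P = Σ w_i β_i = 0.36×0.7939 + 0.09×0.2668 + 0.07×1.3124 + 0.11×1.0179 + 0.37×1.5391 = 1.0831
E(R_P) = R_f + β_P × MRP = 1.80% + 1.0831 × 6.51% = 8.85%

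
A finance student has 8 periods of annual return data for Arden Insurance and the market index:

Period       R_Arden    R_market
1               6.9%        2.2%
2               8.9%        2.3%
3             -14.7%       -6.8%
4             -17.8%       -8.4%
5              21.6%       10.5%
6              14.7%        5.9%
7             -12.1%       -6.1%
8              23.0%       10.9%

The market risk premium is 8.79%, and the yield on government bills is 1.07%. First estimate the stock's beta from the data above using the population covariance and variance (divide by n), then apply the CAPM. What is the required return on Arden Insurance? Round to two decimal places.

Mean R_i = (6.9 + 8.9 − 14.7 − 17.8 + 21.6 + 14.7 − 12.1 + 23.0) / 8 = 3.8125%
Mean R_m = (2.2 + 2.3 − 6.8 − 8.4 + 10.5 + 5.9 − 6.1 + 10.9) / 8 = 1.3125%
Σ(R_i − R̄_i)(R_m − R̄_m) = 883.1388  ⇒  Cov = 883.1388 / 8 = 110.3924
Σ(R_m − R̄_m)² = 414.2288  ⇒  Var(R_m) = 414.2288 / 8 = 51.7786
β = Cov / Var(R_m) = 110.3924 / 51.7786 = 2.1320
E(R) = R_f + β × MRP = 1.07% + 2.1320 × 8.79% = 19.81%

19.81%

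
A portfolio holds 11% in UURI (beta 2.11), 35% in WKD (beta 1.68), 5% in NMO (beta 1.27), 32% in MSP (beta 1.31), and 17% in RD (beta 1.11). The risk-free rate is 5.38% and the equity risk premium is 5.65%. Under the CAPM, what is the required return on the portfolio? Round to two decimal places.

13.81%

β_P = Σ w_i β_i = 0.11×2.11 + 0.35×1.68 + 0.05×1.27 + 0.32×1.31 + 0.17×1.11 = 1.4915
E(R_P) = R_f + β_P × MRP = 5.38% + 1.4915 × 5.65% = 13.81%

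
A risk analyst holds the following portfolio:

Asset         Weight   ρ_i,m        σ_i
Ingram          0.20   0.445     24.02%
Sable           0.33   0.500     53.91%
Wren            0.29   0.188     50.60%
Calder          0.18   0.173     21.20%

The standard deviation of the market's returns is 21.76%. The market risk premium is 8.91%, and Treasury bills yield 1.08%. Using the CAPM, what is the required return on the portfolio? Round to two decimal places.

β_Ingram = 0.445 × 24.02% / 21.76% = 0.4912
β_Sable = 0.500 × 53.91% / 21.76% = 1.2387
β_Wren = 0.188 × 50.60% / 21.76% = 0.4372
β_Calder = 0.173 × 21.20% / 21.76% = 0.1685
β_P = Σ w_i β_i = 0.20×0.4912 + 0.33×1.2387 + 0.29×0.4372 + 0.18×0.1685 = 0.6641
E(R_P) = R_f + β_P × MRP = 1.08% + 0.6641 × 8.91% = 7.00%

7.00%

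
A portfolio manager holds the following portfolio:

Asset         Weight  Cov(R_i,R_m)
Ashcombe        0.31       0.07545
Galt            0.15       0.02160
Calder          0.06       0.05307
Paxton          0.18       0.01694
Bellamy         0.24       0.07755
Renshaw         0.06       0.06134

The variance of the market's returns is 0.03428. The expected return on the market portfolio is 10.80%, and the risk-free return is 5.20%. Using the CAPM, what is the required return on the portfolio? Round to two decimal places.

14.21%

β_Ashcombe = 0.07545 / 0.03428 = 2.2010
β_Galt = 0.02160 / 0.03428 = 0.6301
β_Calder = 0.05307 / 0.03428 = 1.5481
β_Paxton = 0.01694 / 0.03428 = 0.4942
β_Bellamy = 0.07755 / 0.03428 = 2.2623
β_Renshaw = 0.06134 / 0.03428 = 1.7894
β_P = Σ w_i β_i = 0.31×2.2010 + 0.15×0.6301 + 0.06×1.5481 + 0.18×0.4942 + 0.24×2.2623 + 0.06×1.7894 = 1.6090
MRP = 10.80% − 5.20% = 5.60%
E(R_P) = R_f + β_P × MRP = 5.20% + 1.6090 × 5.60% = 14.21%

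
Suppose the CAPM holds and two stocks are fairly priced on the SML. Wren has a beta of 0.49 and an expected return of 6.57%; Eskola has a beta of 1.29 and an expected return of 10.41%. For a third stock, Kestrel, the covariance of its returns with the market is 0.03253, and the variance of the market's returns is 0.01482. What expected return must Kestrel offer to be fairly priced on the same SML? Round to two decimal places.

14.75%

MRP = (10.41% − 6.57%) / (1.29 − 0.49) = 4.8000%
R_f = 6.57% − 0.49 × 4.8000% = 4.2180%
β_Kestrel = Cov / Var(R_m) = 0.03253 / 0.01482 = 2.1950
E(R_Kestrel) = R_f + β × MRP = 4.2180% + 2.1950 × 4.8000% = 14.75%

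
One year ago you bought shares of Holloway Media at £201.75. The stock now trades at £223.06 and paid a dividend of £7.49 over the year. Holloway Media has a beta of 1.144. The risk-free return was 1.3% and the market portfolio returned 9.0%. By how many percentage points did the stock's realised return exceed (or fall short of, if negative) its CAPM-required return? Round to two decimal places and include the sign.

Realised HPR = (P1 + D1 − P0) / P0 = (223.06 + 7.49 − 201.75) / 201.75 = 28.80 / 201.75 = 14.2751%
MRP = 9.0% − 1.3% = 7.70%
CAPM required = R_f + β·MRP = 1.3% + 1.144 × 7.7% = 10.1088%
α = realised − required = 14.2751% − 10.1088% = +4.17%

+4.17%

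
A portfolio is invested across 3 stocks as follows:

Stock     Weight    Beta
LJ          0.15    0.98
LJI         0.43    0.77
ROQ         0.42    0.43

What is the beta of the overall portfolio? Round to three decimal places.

0.659

β_P = Σ w_i β_i = 0.15×0.98 + 0.43×0.77 + 0.42×0.43 = 0.6587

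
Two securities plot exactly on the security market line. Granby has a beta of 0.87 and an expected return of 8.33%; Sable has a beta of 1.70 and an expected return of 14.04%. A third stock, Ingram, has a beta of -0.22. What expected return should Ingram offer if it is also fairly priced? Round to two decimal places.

0.83%

MRP (SML slope) = (14.04% − 8.33%) / (1.70 − 0.87) = 5.71% / 0.83 = 6.8795%
R_f (intercept) = 8.33% − 0.87 × 6.8795% = 2.3448%
E(R_Ingram) = R_f + β × MRP = 2.3448% + -0.22 × 6.8795% = 0.83%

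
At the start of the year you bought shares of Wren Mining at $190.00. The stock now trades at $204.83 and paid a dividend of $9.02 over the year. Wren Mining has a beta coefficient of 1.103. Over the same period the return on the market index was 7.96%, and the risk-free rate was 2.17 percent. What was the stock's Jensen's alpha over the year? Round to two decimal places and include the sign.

Realised HPR = (P1 + D1 − P0) / P0 = (204.83 + 9.02 − 190.00) / 190.00 = 23.85 / 190.00 = 12.5526%
MRP = 7.96% − 2.17% = 5.79%
CAPM required = R_f + β·MRP = 2.17% + 1.103 × 5.79% = 8.55637%
α = realised − required = 12.5526% − 8.55637% = +4.00%

+4.00%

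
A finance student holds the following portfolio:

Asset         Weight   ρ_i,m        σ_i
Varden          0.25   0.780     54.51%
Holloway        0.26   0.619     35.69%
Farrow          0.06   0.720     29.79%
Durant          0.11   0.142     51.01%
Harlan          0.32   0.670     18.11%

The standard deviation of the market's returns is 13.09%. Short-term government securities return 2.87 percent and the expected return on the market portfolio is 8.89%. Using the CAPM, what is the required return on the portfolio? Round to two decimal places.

β_Varden = 0.780 × 54.51% / 13.09% = 3.2481
β_Holloway = 0.619 × 35.69% / 13.09% = 1.6877
β_Farrow = 0.720 × 29.79% / 13.09% = 1.6386
β_Durant = 0.142 × 51.01% / 13.09% = 0.5534
β_Harlan = 0.670 × 18.11% / 13.09% = 0.9269
β_P = Σ w_i β_i = 0.25×3.2481 + 0.26×1.6877 + 0.06×1.6386 + 0.11×0.5534 + 0.32×0.9269 = 1.7066
MRP = 8.89% − 2.87% = 6.02%
E(R_P) = R_f + β_P × MRP = 2.87% + 1.7066 × 6.02% = 13.14%

13.14%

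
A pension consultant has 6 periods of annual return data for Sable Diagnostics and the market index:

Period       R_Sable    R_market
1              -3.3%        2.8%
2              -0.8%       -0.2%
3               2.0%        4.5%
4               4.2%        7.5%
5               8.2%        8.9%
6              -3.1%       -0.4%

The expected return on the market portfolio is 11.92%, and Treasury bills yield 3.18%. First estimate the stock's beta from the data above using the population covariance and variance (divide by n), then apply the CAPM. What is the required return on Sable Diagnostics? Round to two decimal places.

12.28%

Mean R_i = (-3.3 − 0.8 + 2.0 + 4.2 + 8.2 − 3.1) / 6 = 1.2000%
Mean R_m = (2.8 − 0.2 + 4.5 + 7.5 + 8.9 − 0.4) / 6 = 3.8500%
Σ(R_i − R̄_i)(R_m − R̄_m) = 77.9200  ⇒  Cov = 77.9200 / 6 = 12.9867
Σ(R_m − R̄_m)² = 74.8150  ⇒  Var(R_m) = 74.8150 / 6 = 12.4692
β = Cov / Var(R_m) = 12.9867 / 12.4692 = 1.0415
MRP = 11.92% − 3.18% = 8.74%
E(R) = R_f + β × MRP = 3.18% + 1.0415 × 8.74% = 12.28%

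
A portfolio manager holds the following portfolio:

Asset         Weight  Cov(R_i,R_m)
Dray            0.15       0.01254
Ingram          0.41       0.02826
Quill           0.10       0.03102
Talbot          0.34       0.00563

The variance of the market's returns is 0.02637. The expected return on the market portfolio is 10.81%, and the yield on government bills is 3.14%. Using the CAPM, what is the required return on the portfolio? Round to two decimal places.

8.52%

β_Dray = 0.01254 / 0.02637 = 0.4755
β_Ingram = 0.02826 / 0.02637 = 1.0717
β_Quill = 0.03102 / 0.02637 = 1.1763
β_Talbot = 0.00563 / 0.02637 = 0.2135
β_P = Σ w_i β_i = 0.15×0.4755 + 0.41×1.0717 + 0.10×1.1763 + 0.34×0.2135 = 0.7009
MRP = 10.81% − 3.14% = 7.67%
E(R_P) = R_f + β_P × MRP = 3.14% + 0.7009 × 7.67% = 8.52%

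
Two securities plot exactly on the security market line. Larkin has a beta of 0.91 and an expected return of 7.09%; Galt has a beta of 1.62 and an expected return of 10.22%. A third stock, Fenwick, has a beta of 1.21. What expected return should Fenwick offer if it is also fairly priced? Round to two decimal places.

8.41%

MRP (SML slope) = (10.22% − 7.09%) / (1.62 − 0.91) = 3.13% / 0.71 = 4.4085%
R_f (intercept) = 7.09% − 0.91 × 4.4085% = 3.0783%
E(R_Fenwick) = R_f + β × MRP = 3.0783% + 1.21 × 4.4085% = 8.41%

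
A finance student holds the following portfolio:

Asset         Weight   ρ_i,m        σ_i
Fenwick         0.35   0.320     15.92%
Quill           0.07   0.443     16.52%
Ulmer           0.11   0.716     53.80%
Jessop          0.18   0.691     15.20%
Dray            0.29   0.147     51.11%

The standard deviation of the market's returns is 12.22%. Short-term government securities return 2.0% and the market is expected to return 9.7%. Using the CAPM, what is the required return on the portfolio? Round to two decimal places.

β_Fenwick = 0.320 × 15.92% / 12.22% = 0.4169
β_Quill = 0.443 × 16.52% / 12.22% = 0.5989
β_Ulmer = 0.716 × 53.80% / 12.22% = 3.1523
β_Jessop = 0.691 × 15.20% / 12.22% = 0.8595
β_Dray = 0.147 × 51.11% / 12.22% = 0.6148
β_P = Σ w_i β_i = 0.35×0.4169 + 0.07×0.5989 + 0.11×3.1523 + 0.18×0.8595 + 0.29×0.6148 = 0.8676
MRP = 9.7% − 2.0% = 7.70%
E(R_P) = R_f + β_P × MRP = 2.0% + 0.8676 × 7.7% = 8.68%

8.68%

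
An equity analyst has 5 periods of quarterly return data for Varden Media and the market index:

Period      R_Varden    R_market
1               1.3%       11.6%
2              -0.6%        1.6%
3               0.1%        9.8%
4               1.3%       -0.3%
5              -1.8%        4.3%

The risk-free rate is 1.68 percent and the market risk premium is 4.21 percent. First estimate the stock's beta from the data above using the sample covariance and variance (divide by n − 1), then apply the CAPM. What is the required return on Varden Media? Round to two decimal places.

1.89%

Mean R_i = (1.3 − 0.6 + 0.1 + 1.3 − 1.8) / 5 = 0.0600%
Mean R_m = (11.6 + 1.6 + 9.8 − 0.3 + 4.3) / 5 = 5.4000%
Σ(R_i − R̄_i)(R_m − R̄_m) = 5.3500  ⇒  Cov = 5.3500 / 4 = 1.3375
Σ(R_m − R̄_m)² = 105.9400  ⇒  Var(R_m) = 105.9400 / 4 = 26.4850
β = Cov / Var(R_m) = 1.3375 / 26.4850 = 0.0505
E(R) = R_f + β × MRP = 1.68% + 0.0505 × 4.21% = 1.89%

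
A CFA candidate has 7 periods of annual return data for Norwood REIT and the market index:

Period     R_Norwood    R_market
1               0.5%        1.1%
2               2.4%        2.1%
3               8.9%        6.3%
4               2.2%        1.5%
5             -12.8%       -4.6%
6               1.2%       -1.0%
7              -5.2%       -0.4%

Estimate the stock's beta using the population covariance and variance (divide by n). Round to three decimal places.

Mean R_i = (0.5 + 2.4 + 8.9 + 2.2 − 12.8 + 1.2 − 5.2) / 7 = -0.4000%
Mean R_m = (1.1 + 2.1 + 6.3 + 1.5 − 4.6 − 1.0 − 0.4) / 7 = 0.7143%
Σ(R_i − R̄_i)(R_m − R̄_m) = 126.7200  ⇒  Cov = 126.7200 / 7 = 18.1029
Σ(R_m − R̄_m)² = 66.3086  ⇒  Var(R_m) = 66.3086 / 7 = 9.4727
β = Cov / Var(R_m) = 18.1029 / 9.4727 = 1.9111

1.911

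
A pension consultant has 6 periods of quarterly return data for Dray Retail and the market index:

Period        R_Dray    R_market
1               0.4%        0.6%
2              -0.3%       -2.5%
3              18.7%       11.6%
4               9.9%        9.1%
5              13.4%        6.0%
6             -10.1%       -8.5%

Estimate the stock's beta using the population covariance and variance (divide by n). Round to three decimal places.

Mean R_i = (0.4 − 0.3 + 18.7 + 9.9 + 13.4 − 10.1) / 6 = 5.3333%
Mean R_m = (0.6 − 2.5 + 11.6 + 9.1 + 6.0 − 8.5) / 6 = 2.7167%
Σ(R_i − R̄_i)(R_m − R̄_m) = 387.3167  ⇒  Cov = 387.3167 / 6 = 64.5528
Σ(R_m − R̄_m)² = 287.9483  ⇒  Var(R_m) = 287.9483 / 6 = 47.9914
β = Cov / Var(R_m) = 64.5528 / 47.9914 = 1.3451

1.345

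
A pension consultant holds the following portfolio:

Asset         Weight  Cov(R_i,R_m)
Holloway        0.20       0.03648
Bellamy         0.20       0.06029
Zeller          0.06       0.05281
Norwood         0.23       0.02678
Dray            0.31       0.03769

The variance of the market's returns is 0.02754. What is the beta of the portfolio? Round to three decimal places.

1.466

β_Holloway = 0.03648 / 0.02754 = 1.3246
β_Bellamy = 0.06029 / 0.02754 = 2.1892
β_Zeller = 0.05281 / 0.02754 = 1.9176
β_Norwood = 0.02678 / 0.02754 = 0.9724
β_Dray = 0.03769 / 0.02754 = 1.3686
β_P = Σ w_i β_i = 0.20×1.3246 + 0.20×2.1892 + 0.06×1.9176 + 0.23×0.9724 + 0.31×1.3686 = 1.4657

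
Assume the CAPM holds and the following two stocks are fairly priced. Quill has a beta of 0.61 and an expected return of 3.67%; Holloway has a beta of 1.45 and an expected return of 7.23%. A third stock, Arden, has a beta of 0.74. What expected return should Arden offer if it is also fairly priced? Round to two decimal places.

MRP (SML slope) = (7.23% − 3.67%) / (1.45 − 0.61) = 3.56% / 0.84 = 4.2381%
R_f (intercept) = 3.67% − 0.61 × 4.2381% = 1.0848%
E(R_Arden) = R_f + β × MRP = 1.0848% + 0.74 × 4.2381% = 4.22%

4.22%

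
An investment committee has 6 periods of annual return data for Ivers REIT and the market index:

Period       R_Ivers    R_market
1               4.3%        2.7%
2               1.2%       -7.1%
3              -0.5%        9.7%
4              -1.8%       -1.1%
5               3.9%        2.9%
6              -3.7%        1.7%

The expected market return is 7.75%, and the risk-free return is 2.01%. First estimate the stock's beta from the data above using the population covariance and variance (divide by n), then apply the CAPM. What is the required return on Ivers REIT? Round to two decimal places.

2.02%

Mean R_i = (4.3 + 1.2 − 0.5 − 1.8 + 3.9 − 3.7) / 6 = 0.5667%
Mean R_m = (2.7 − 7.1 + 9.7 − 1.1 + 2.9 + 1.7) / 6 = 1.4667%
Σ(R_i − R̄_i)(R_m − R̄_m) = 0.2533  ⇒  Cov = 0.2533 / 6 = 0.0422
Σ(R_m − R̄_m)² = 151.3933  ⇒  Var(R_m) = 151.3933 / 6 = 25.2322
β = Cov / Var(R_m) = 0.0422 / 25.2322 = 0.0017
MRP = 7.75% − 2.01% = 5.74%
E(R) = R_f + β × MRP = 2.01% + 0.0017 × 5.74% = 2.02%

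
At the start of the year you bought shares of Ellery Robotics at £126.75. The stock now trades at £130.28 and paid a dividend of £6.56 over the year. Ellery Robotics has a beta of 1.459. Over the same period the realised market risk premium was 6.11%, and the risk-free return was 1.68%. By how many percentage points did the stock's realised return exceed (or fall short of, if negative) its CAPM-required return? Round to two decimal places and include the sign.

Realised HPR = (P1 + D1 − P0) / P0 = (130.28 + 6.56 − 126.75) / 126.75 = 10.09 / 126.75 = 7.9606%
CAPM required = R_f + β·MRP = 1.68% + 1.459 × 6.11% = 10.59449%
α = realised − required = 7.9606% − 10.59449% = -2.63%

-2.63%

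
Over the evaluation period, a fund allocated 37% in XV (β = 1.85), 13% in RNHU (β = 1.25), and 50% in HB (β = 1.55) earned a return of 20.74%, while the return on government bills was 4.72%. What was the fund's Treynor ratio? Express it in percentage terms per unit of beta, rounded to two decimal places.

9.88%

β_P = 0.37×1.85 + 0.13×1.25 + 0.50×1.55 = 1.6220
Treynor = (R_P − R_f) / β_P = (20.74% − 4.72%) / 1.6220 = 16.02% / 1.6220 = 9.88%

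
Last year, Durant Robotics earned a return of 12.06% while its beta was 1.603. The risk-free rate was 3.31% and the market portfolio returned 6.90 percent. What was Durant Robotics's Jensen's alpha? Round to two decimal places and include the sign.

Market excess return = 6.90% − 3.31% = 3.59%
CAPM benchmark = R_f + β(R_m − R_f) = 3.31% + 1.603 × 3.59% = 9.06477%
α = actual − benchmark = 12.06% − 9.06477% = +3.00%

+3.00%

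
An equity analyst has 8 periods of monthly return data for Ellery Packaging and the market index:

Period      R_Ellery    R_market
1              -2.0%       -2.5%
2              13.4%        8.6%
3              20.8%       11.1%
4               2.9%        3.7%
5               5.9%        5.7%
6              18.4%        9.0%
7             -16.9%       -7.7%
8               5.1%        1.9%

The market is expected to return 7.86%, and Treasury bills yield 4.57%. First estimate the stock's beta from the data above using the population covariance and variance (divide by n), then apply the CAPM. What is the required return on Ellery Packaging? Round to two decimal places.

Mean R_i = (-2.0 + 13.4 + 20.8 + 2.9 + 5.9 + 18.4 − 16.9 + 5.1) / 8 = 5.9500%
Mean R_m = (-2.5 + 8.6 + 11.1 + 3.7 + 5.7 + 9.0 − 7.7 + 1.9) / 8 = 3.7250%
Σ(R_i − R̄_i)(R_m − R̄_m) = 523.5900  ⇒  Cov = 523.5900 / 8 = 65.4488
Σ(R_m − R̄_m)² = 282.4950  ⇒  Var(R_m) = 282.4950 / 8 = 35.3119
β = Cov / Var(R_m) = 65.4488 / 35.3119 = 1.8534
MRP = 7.86% − 4.57% = 3.29%
E(R) = R_f + β × MRP = 4.57% + 1.8534 × 3.29% = 10.67%

10.67%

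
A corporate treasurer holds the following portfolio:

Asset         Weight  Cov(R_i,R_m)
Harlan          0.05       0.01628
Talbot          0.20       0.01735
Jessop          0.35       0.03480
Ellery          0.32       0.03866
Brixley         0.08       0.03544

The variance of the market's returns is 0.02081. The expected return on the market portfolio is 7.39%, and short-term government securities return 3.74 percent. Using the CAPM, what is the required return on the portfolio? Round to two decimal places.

9.29%

β_Harlan = 0.01628 / 0.02081 = 0.7823
β_Talbot = 0.01735 / 0.02081 = 0.8337
β_Jessop = 0.03480 / 0.02081 = 1.6723
β_Ellery = 0.03866 / 0.02081 = 1.8578
β_Brixley = 0.03544 / 0.02081 = 1.7030
β_P = Σ w_i β_i = 0.05×0.7823 + 0.20×0.8337 + 0.35×1.6723 + 0.32×1.8578 + 0.08×1.7030 = 1.5219
MRP = 7.39% − 3.74% = 3.65%
E(R_P) = R_f + β_P × MRP = 3.74% + 1.5219 × 3.65% = 9.29%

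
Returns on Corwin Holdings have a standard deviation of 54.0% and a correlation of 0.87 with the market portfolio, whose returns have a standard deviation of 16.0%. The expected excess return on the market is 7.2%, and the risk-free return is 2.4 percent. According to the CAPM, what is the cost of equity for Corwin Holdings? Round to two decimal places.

23.54%

β = ρ × σ_i / σ_m = 0.87 × 54.0% / 16.0% = 2.9363
E(R) = 2.4% + 2.9363 × 7.2% = 23.54%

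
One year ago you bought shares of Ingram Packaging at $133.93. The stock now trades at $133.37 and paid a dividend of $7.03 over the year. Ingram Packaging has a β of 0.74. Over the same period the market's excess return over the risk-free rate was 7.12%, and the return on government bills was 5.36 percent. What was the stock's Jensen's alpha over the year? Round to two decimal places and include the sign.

-5.80%

Realised HPR = (P1 + D1 − P0) / P0 = (133.37 + 7.03 − 133.93) / 133.93 = 6.47 / 133.93 = 4.8309%
CAPM required = R_f + β·MRP = 5.36% + 0.74 × 7.12% = 10.6288%
α = realised − required = 4.8309% − 10.6288% = -5.80%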